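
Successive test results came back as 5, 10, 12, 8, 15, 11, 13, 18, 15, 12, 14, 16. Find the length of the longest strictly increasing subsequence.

6

Let dp[i] be the length of the longest such subsequence ending at index i:
i:      1  2  3  4  5  6  7  8  9 10 11 12
a[i]:   5 10 12  8 15 11 13 18 15 12 14 16
dp:     1  2  3  2  4  3  4  5  5  4  5  6
Maximum dp value is 6.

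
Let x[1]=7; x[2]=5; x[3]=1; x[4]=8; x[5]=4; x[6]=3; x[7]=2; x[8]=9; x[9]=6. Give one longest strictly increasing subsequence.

Patience tails give the LIS length; then backtrack through the dp parents:
7 → extends → [7]
5 → replaces 7 → [5]
1 → replaces 5 → [1]
8 → extends → [1, 8]
4 → replaces 8 → [1, 4]
3 → replaces 4 → [1, 3]
2 → replaces 3 → [1, 2]
9 → extends → [1, 2, 9]
6 → replaces 9 → [1, 2, 6]
Length 3; one witness is 7, 8, 9.

7, 8, 9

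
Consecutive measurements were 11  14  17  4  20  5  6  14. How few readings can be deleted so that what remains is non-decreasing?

Fewest deletions = n − (longest non-decreasing subsequence).
i:      1  2  3  4  5  6  7  8
a[i]:  11 14 17  4 20  5  6 14
dp:     1  2  3  1  4  2  3  4
max dp = 4, so deletions = 8 − 4 = 4.

4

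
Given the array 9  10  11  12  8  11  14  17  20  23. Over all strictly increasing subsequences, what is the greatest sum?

Let S[i] be the best sum of a strictly increasing subsequence ending at i:
i:       1   2   3   4   5   6   7   8   9  10
a[i]:    9  10  11  12   8  11  14  17  20  23
S:       9  19  30  42   8  30  56  73  93 116
Maximum is 116 (e.g. 9 + 10 + 11 + 12 + 14 + 17 + 20 + 23).

116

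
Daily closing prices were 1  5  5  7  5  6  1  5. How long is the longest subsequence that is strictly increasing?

3

Let dp[i] be the length of the longest such subsequence ending at index i:
i:     1 2 3 4 5 6 7 8
a[i]:  1 5 5 7 5 6 1 5
dp:    1 2 2 3 2 3 1 2
Maximum dp value is 3.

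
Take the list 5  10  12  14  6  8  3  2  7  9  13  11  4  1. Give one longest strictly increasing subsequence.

Patience tails give the LIS length; then backtrack through the dp parents:
5 → extends → [5]
10 → extends → [5, 10]
12 → extends → [5, 10, 12]
14 → extends → [5, 10, 12, 14]
6 → replaces 10 → [5, 6, 12, 14]
8 → replaces 12 → [5, 6, 8, 14]
3 → replaces 5 → [3, 6, 8, 14]
2 → replaces 3 → [2, 6, 8, 14]
7 → replaces 8 → [2, 6, 7, 14]
9 → replaces 14 → [2, 6, 7, 9]
13 → extends → [2, 6, 7, 9, 13]
11 → replaces 13 → [2, 6, 7, 9, 11]
4 → replaces 6 → [2, 4, 7, 9, 11]
1 → replaces 2 → [1, 4, 7, 9, 11]
Length 5; one witness is 5, 6, 8, 9, 13.

5, 6, 8, 9, 13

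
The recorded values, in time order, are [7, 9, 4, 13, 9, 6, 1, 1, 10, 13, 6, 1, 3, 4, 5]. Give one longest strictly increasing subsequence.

7, 9, 10, 13

Patience tails give the LIS length; then backtrack through the dp parents:
7 → extends → [7]
9 → extends → [7, 9]
4 → replaces 7 → [4, 9]
13 → extends → [4, 9, 13]
9 → already a tail → [4, 9, 13]
6 → replaces 9 → [4, 6, 13]
1 → replaces 4 → [1, 6, 13]
1 → already a tail → [1, 6, 13]
10 → replaces 13 → [1, 6, 10]
13 → extends → [1, 6, 10, 13]
6 → already a tail → [1, 6, 10, 13]
1 → already a tail → [1, 6, 10, 13]
3 → replaces 6 → [1, 3, 10, 13]
4 → replaces 10 → [1, 3, 4, 13]
5 → replaces 13 → [1, 3, 4, 5]
Length 4; one witness is 7, 9, 10, 13.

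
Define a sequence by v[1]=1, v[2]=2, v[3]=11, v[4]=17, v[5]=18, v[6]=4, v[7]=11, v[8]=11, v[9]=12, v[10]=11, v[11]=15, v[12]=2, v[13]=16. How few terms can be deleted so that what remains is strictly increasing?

Fewest deletions = n − (longest strictly increasing subsequence).
Patience tails:
1 → extends → [1]
2 → extends → [1, 2]
11 → extends → [1, 2, 11]
17 → extends → [1, 2, 11, 17]
18 → extends → [1, 2, 11, 17, 18]
4 → replaces 11 → [1, 2, 4, 17, 18]
11 → replaces 17 → [1, 2, 4, 11, 18]
11 → already a tail → [1, 2, 4, 11, 18]
12 → replaces 18 → [1, 2, 4, 11, 12]
11 → already a tail → [1, 2, 4, 11, 12]
15 → extends → [1, 2, 4, 11, 12, 15]
2 → already a tail → [1, 2, 4, 11, 12, 15]
16 → extends → [1, 2, 4, 11, 12, 15, 16]
Longest strictly increasing subsequence has length 7, so deletions = 13 − 7 = 6.

6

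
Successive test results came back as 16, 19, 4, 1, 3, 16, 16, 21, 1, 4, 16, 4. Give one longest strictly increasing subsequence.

1, 3, 16, 21

Patience tails give the LIS length; then backtrack through the dp parents:
16 → extends → [16]
19 → extends → [16, 19]
4 → replaces 16 → [4, 19]
1 → replaces 4 → [1, 19]
3 → replaces 19 → [1, 3]
16 → extends → [1, 3, 16]
16 → already a tail → [1, 3, 16]
21 → extends → [1, 3, 16, 21]
1 → already a tail → [1, 3, 16, 21]
4 → replaces 16 → [1, 3, 4, 21]
16 → replaces 21 → [1, 3, 4, 16]
4 → already a tail → [1, 3, 4, 16]
Length 4; one witness is 1, 3, 16, 21.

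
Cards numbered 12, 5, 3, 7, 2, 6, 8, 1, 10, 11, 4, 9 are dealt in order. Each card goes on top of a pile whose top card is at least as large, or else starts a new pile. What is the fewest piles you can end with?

5

Place each on the leftmost legal pile:
12 → new pile 1 (tops now [12])
5 → pile 1 (tops now [5])
3 → pile 1 (tops now [3])
7 → new pile 2 (tops now [3, 7])
2 → pile 1 (tops now [2, 7])
6 → pile 2 (tops now [2, 6])
8 → new pile 3 (tops now [2, 6, 8])
1 → pile 1 (tops now [1, 6, 8])
10 → new pile 4 (tops now [1, 6, 8, 10])
11 → new pile 5 (tops now [1, 6, 8, 10, 11])
4 → pile 2 (tops now [1, 4, 8, 10, 11])
9 → pile 4 (tops now [1, 4, 8, 9, 11])
Five piles.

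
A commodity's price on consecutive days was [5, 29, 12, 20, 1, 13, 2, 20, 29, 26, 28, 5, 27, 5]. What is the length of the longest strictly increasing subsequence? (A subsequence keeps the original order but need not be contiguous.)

Track the smallest tail for each achievable length (strict):
5 → extends → [5]
29 → extends → [5, 29]
12 → replaces 29 → [5, 12]
20 → extends → [5, 12, 20]
1 → replaces 5 → [1, 12, 20]
13 → replaces 20 → [1, 12, 13]
2 → replaces 12 → [1, 2, 13]
20 → extends → [1, 2, 13, 20]
29 → extends → [1, 2, 13, 20, 29]
26 → replaces 29 → [1, 2, 13, 20, 26]
28 → extends → [1, 2, 13, 20, 26, 28]
5 → replaces 13 → [1, 2, 5, 20, 26, 28]
27 → replaces 28 → [1, 2, 5, 20, 26, 27]
5 → already a tail → [1, 2, 5, 20, 26, 27]
Six tails, so the longest strictly increasing subsequence has length 6 (e.g. 5, 12, 13, 20, 26, 28).

6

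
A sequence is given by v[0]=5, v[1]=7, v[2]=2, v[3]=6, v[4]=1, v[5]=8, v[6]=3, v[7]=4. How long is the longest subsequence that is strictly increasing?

Track the smallest tail for each achievable length (strict):
5 → extends → [5]
7 → extends → [5, 7]
2 → replaces 5 → [2, 7]
6 → replaces 7 → [2, 6]
1 → replaces 2 → [1, 6]
8 → extends → [1, 6, 8]
3 → replaces 6 → [1, 3, 8]
4 → replaces 8 → [1, 3, 4]
Three tails, so the longest strictly increasing subsequence has length 3 (e.g. 5, 7, 8).

3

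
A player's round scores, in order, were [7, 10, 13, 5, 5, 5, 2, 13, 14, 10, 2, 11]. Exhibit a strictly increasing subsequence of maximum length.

7, 10, 13, 14

Patience tails give the LIS length; then backtrack through the dp parents:
7 → extends → [7]
10 → extends → [7, 10]
13 → extends → [7, 10, 13]
5 → replaces 7 → [5, 10, 13]
5 → already a tail → [5, 10, 13]
5 → already a tail → [5, 10, 13]
2 → replaces 5 → [2, 10, 13]
13 → already a tail → [2, 10, 13]
14 → extends → [2, 10, 13, 14]
10 → already a tail → [2, 10, 13, 14]
2 → already a tail → [2, 10, 13, 14]
11 → replaces 13 → [2, 10, 11, 14]
Length 4; one witness is 7, 10, 13, 14.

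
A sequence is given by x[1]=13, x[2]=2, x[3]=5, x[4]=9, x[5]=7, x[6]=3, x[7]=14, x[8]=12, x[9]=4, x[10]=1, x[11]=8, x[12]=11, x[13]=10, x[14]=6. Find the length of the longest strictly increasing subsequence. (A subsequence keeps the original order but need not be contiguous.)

5

Track the smallest tail for each achievable length (strict):
13 → extends → [13]
2 → replaces 13 → [2]
5 → extends → [2, 5]
9 → extends → [2, 5, 9]
7 → replaces 9 → [2, 5, 7]
3 → replaces 5 → [2, 3, 7]
14 → extends → [2, 3, 7, 14]
12 → replaces 14 → [2, 3, 7, 12]
4 → replaces 7 → [2, 3, 4, 12]
1 → replaces 2 → [1, 3, 4, 12]
8 → replaces 12 → [1, 3, 4, 8]
11 → extends → [1, 3, 4, 8, 11]
10 → replaces 11 → [1, 3, 4, 8, 10]
6 → replaces 8 → [1, 3, 4, 6, 10]
Five tails, so the longest strictly increasing subsequence has length 5 (e.g. 2, 5, 7, 8, 11).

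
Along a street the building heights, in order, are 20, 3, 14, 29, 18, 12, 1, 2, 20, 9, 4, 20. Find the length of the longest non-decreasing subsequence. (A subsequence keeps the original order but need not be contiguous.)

5

Let dp[i] be the length of the longest such subsequence ending at index i:
i:      1  2  3  4  5  6  7  8  9 10 11 12
a[i]:  20  3 14 29 18 12  1  2 20  9  4 20
dp:     1  1  2  3  3  2  1  2  4  3  3  5
Maximum dp value is 5.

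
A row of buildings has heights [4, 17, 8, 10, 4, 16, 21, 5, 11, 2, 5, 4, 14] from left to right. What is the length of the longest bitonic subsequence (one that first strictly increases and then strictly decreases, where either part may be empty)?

8

inc[i] = longest strictly increasing subsequence ending at i; dec[i] = longest strictly decreasing subsequence starting at i:
i:      1  2  3  4  5  6  7  8  9 10 11 12 13
a[i]:   4 17  8 10  4 16 21  5 11  2  5  4 14
inc:    1  2  2  3  1  4  5  2  4  1  2  2  5
dec:    2  5  3  3  2  4  4  2  3  1  2  1  1
Best peak at i=7 (value 21): inc=5, dec=4, length 5+4−1 = 8.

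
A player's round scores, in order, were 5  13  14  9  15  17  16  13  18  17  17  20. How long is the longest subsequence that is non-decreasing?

8

Track the smallest tail for each achievable length (allowing ties):
5 → extends → [5]
13 → extends → [5, 13]
14 → extends → [5, 13, 14]
9 → replaces 13 → [5, 9, 14]
15 → extends → [5, 9, 14, 15]
17 → extends → [5, 9, 14, 15, 17]
16 → replaces 17 → [5, 9, 14, 15, 16]
13 → replaces 14 → [5, 9, 13, 15, 16]
18 → extends → [5, 9, 13, 15, 16, 18]
17 → replaces 18 → [5, 9, 13, 15, 16, 17]
17 → extends → [5, 9, 13, 15, 16, 17, 17]
20 → extends → [5, 9, 13, 15, 16, 17, 17, 20]
Eight tails, so the longest non-decreasing subsequence has length 8 (e.g. 5, 13, 14, 15, 17, 17, 17, 20).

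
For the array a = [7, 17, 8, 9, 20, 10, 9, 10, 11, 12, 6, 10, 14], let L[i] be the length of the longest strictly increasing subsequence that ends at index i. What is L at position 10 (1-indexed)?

6

dp[i] = 1 + max{dp[j] : j<i, a[j]<a[i]} (or 1 if no such j):
i:      1  2  3  4  5  6  7  8  9 10 11 12 13
a[i]:   7 17  8  9 20 10  9 10 11 12  6 10 14
dp:     1  2  2  3  4  4  3  4  5  6  1  4  7
At index 10 the value is 6.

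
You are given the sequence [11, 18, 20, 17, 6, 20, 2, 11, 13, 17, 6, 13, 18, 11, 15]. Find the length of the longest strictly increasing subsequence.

Track the smallest tail for each achievable length (strict):
11 → extends → [11]
18 → extends → [11, 18]
20 → extends → [11, 18, 20]
17 → replaces 18 → [11, 17, 20]
6 → replaces 11 → [6, 17, 20]
20 → already a tail → [6, 17, 20]
2 → replaces 6 → [2, 17, 20]
11 → replaces 17 → [2, 11, 20]
13 → replaces 20 → [2, 11, 13]
17 → extends → [2, 11, 13, 17]
6 → replaces 11 → [2, 6, 13, 17]
13 → already a tail → [2, 6, 13, 17]
18 → extends → [2, 6, 13, 17, 18]
11 → replaces 13 → [2, 6, 11, 17, 18]
15 → replaces 17 → [2, 6, 11, 15, 18]
Five tails, so the longest strictly increasing subsequence has length 5 (e.g. 6, 11, 13, 17, 18).

5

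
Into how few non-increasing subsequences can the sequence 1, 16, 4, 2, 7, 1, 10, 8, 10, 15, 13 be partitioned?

6

The minimum number of non-increasing subsequences covering a sequence equals the length of its longest strictly increasing subsequence.
LIS length is 6 (e.g. 1, 4, 7, 8, 10, 15), so 6 piles are needed.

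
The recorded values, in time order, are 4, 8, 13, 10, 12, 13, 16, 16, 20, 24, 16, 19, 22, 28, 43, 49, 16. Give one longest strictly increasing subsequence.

4, 8, 10, 12, 13, 16, 20, 24, 28, 43, 49

Patience tails give the LIS length; then backtrack through the dp parents:
4 → extends → [4]
8 → extends → [4, 8]
13 → extends → [4, 8, 13]
10 → replaces 13 → [4, 8, 10]
12 → extends → [4, 8, 10, 12]
13 → extends → [4, 8, 10, 12, 13]
16 → extends → [4, 8, 10, 12, 13, 16]
16 → already a tail → [4, 8, 10, 12, 13, 16]
20 → extends → [4, 8, 10, 12, 13, 16, 20]
24 → extends → [4, 8, 10, 12, 13, 16, 20, 24]
16 → already a tail → [4, 8, 10, 12, 13, 16, 20, 24]
19 → replaces 20 → [4, 8, 10, 12, 13, 16, 19, 24]
22 → replaces 24 → [4, 8, 10, 12, 13, 16, 19, 22]
28 → extends → [4, 8, 10, 12, 13, 16, 19, 22, 28]
43 → extends → [4, 8, 10, 12, 13, 16, 19, 22, 28, 43]
49 → extends → [4, 8, 10, 12, 13, 16, 19, 22, 28, 43, 49]
16 → already a tail → [4, 8, 10, 12, 13, 16, 19, 22, 28, 43, 49]
Length 11; one witness is 4, 8, 10, 12, 13, 16, 20, 24, 28, 43, 49.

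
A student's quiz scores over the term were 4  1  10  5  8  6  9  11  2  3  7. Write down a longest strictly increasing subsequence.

Patience tails give the LIS length; then backtrack through the dp parents:
4 → extends → [4]
1 → replaces 4 → [1]
10 → extends → [1, 10]
5 → replaces 10 → [1, 5]
8 → extends → [1, 5, 8]
6 → replaces 8 → [1, 5, 6]
9 → extends → [1, 5, 6, 9]
11 → extends → [1, 5, 6, 9, 11]
2 → replaces 5 → [1, 2, 6, 9, 11]
3 → replaces 6 → [1, 2, 3, 9, 11]
7 → replaces 9 → [1, 2, 3, 7, 11]
Length 5; one witness is 4, 5, 8, 9, 11.

4, 5, 8, 9, 11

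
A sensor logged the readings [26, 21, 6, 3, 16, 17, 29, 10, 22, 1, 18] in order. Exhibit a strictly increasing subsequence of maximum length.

6, 16, 17, 29

Patience tails give the LIS length; then backtrack through the dp parents:
26 → extends → [26]
21 → replaces 26 → [21]
6 → replaces 21 → [6]
3 → replaces 6 → [3]
16 → extends → [3, 16]
17 → extends → [3, 16, 17]
29 → extends → [3, 16, 17, 29]
10 → replaces 16 → [3, 10, 17, 29]
22 → replaces 29 → [3, 10, 17, 22]
1 → replaces 3 → [1, 10, 17, 22]
18 → replaces 22 → [1, 10, 17, 18]
Length 4; one witness is 6, 16, 17, 29.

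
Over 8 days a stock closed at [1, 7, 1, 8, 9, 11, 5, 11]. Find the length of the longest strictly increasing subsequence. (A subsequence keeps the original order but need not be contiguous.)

5

Track the smallest tail for each achievable length (strict):
1 → extends → [1]
7 → extends → [1, 7]
1 → already a tail → [1, 7]
8 → extends → [1, 7, 8]
9 → extends → [1, 7, 8, 9]
11 → extends → [1, 7, 8, 9, 11]
5 → replaces 7 → [1, 5, 8, 9, 11]
11 → already a tail → [1, 5, 8, 9, 11]
Five tails, so the longest strictly increasing subsequence has length 5 (e.g. 1, 7, 8, 9, 11).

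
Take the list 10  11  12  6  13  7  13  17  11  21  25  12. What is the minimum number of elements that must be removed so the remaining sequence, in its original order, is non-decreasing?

4

Fewest deletions = n − (longest non-decreasing subsequence).
i:      1  2  3  4  5  6  7  8  9 10 11 12
a[i]:  10 11 12  6 13  7 13 17 11 21 25 12
dp:     1  2  3  1  4  2  5  6  3  7  8  4
max dp = 8, so deletions = 12 − 8 = 4.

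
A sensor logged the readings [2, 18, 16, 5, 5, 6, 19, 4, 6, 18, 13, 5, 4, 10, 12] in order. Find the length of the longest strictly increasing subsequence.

5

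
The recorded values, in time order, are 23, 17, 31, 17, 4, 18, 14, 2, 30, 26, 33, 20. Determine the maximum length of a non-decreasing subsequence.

5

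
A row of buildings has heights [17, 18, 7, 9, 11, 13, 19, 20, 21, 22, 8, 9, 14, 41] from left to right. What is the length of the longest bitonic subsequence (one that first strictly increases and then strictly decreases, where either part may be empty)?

9

inc[i] = longest strictly increasing subsequence ending at i; dec[i] = longest strictly decreasing subsequence starting at i:
i:      1  2  3  4  5  6  7  8  9 10 11 12 13 14
a[i]:  17 18  7  9 11 13 19 20 21 22  8  9 14 41
inc:    1  2  1  2  3  4  5  6  7  8  2  3  5  9
dec:    3  3  1  2  2  2  2  2  2  2  1  1  1  1
Best peak at i=10 (value 22): inc=8, dec=2, length 8+2−1 = 9.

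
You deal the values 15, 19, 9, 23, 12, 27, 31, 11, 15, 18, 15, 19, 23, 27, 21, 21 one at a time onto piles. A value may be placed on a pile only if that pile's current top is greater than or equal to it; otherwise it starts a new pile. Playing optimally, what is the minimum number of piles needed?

Place each on the leftmost legal pile:
15 → new pile 1 (tops now [15])
19 → new pile 2 (tops now [15, 19])
9 → pile 1 (tops now [9, 19])
23 → new pile 3 (tops now [9, 19, 23])
12 → pile 2 (tops now [9, 12, 23])
27 → new pile 4 (tops now [9, 12, 23, 27])
31 → new pile 5 (tops now [9, 12, 23, 27, 31])
11 → pile 2 (tops now [9, 11, 23, 27, 31])
15 → pile 3 (tops now [9, 11, 15, 27, 31])
18 → pile 4 (tops now [9, 11, 15, 18, 31])
15 → pile 3 (tops now [9, 11, 15, 18, 31])
19 → pile 5 (tops now [9, 11, 15, 18, 19])
23 → new pile 6 (tops now [9, 11, 15, 18, 19, 23])
27 → new pile 7 (tops now [9, 11, 15, 18, 19, 23, 27])
21 → pile 6 (tops now [9, 11, 15, 18, 19, 21, 27])
21 → pile 6 (tops now [9, 11, 15, 18, 19, 21, 27])
Seven piles.

7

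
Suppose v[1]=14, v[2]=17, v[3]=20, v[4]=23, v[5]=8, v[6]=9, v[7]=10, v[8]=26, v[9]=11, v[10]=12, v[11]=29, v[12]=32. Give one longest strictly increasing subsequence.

14, 17, 20, 23, 26, 29, 32

Patience tails give the LIS length; then backtrack through the dp parents:
14 → extends → [14]
17 → extends → [14, 17]
20 → extends → [14, 17, 20]
23 → extends → [14, 17, 20, 23]
8 → replaces 14 → [8, 17, 20, 23]
9 → replaces 17 → [8, 9, 20, 23]
10 → replaces 20 → [8, 9, 10, 23]
26 → extends → [8, 9, 10, 23, 26]
11 → replaces 23 → [8, 9, 10, 11, 26]
12 → replaces 26 → [8, 9, 10, 11, 12]
29 → extends → [8, 9, 10, 11, 12, 29]
32 → extends → [8, 9, 10, 11, 12, 29, 32]
Length 7; one witness is 14, 17, 20, 23, 26, 29, 32.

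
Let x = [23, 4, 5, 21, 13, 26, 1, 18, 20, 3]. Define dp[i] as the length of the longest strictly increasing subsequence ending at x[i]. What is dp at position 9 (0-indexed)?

2

dp[i] = 1 + max{dp[j] : j<i, x[j]<x[i]} (or 1 if no such j):
i:      0  1  2  3  4  5  6  7  8  9
x[i]:  23  4  5 21 13 26  1 18 20  3
dp:     1  1  2  3  3  4  1  4  5  2
At index 9 the value is 2.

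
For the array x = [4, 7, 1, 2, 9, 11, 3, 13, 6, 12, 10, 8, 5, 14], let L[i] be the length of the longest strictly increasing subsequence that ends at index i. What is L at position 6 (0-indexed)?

dp[i] = 1 + max{dp[j] : j<i, x[j]<x[i]} (or 1 if no such j):
i:      0  1  2  3  4  5  6  7  8  9 10 11 12 13
x[i]:   4  7  1  2  9 11  3 13  6 12 10  8  5 14
dp:     1  2  1  2  3  4  3  5  4  5  5  5  4  6
At index 6 the value is 3.

3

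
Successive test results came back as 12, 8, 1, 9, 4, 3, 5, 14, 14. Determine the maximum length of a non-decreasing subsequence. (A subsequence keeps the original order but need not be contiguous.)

5

Track the smallest tail for each achievable length (allowing ties):
12 → extends → [12]
8 → replaces 12 → [8]
1 → replaces 8 → [1]
9 → extends → [1, 9]
4 → replaces 9 → [1, 4]
3 → replaces 4 → [1, 3]
5 → extends → [1, 3, 5]
14 → extends → [1, 3, 5, 14]
14 → extends → [1, 3, 5, 14, 14]
Five tails, so the longest non-decreasing subsequence has length 5 (e.g. 1, 4, 5, 14, 14).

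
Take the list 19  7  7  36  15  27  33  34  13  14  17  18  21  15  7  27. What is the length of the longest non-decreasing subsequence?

Track the smallest tail for each achievable length (allowing ties):
19 → extends → [19]
7 → replaces 19 → [7]
7 → extends → [7, 7]
36 → extends → [7, 7, 36]
15 → replaces 36 → [7, 7, 15]
27 → extends → [7, 7, 15, 27]
33 → extends → [7, 7, 15, 27, 33]
34 → extends → [7, 7, 15, 27, 33, 34]
13 → replaces 15 → [7, 7, 13, 27, 33, 34]
14 → replaces 27 → [7, 7, 13, 14, 33, 34]
17 → replaces 33 → [7, 7, 13, 14, 17, 34]
18 → replaces 34 → [7, 7, 13, 14, 17, 18]
21 → extends → [7, 7, 13, 14, 17, 18, 21]
15 → replaces 17 → [7, 7, 13, 14, 15, 18, 21]
7 → replaces 13 → [7, 7, 7, 14, 15, 18, 21]
27 → extends → [7, 7, 7, 14, 15, 18, 21, 27]
Eight tails, so the longest non-decreasing subsequence has length 8 (e.g. 7, 7, 13, 14, 17, 18, 21, 27).

8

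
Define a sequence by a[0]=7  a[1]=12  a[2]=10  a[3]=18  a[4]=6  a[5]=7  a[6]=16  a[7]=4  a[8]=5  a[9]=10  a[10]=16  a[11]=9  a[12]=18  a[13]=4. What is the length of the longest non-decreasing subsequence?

5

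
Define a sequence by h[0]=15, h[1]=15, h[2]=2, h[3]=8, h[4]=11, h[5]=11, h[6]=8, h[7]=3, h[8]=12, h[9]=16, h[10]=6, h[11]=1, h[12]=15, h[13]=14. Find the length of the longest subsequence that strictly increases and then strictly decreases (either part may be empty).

inc[i] = longest strictly increasing subsequence ending at i; dec[i] = longest strictly decreasing subsequence starting at i:
i:      0  1  2  3  4  5  6  7  8  9 10 11 12 13
h[i]:  15 15  2  8 11 11  8  3 12 16  6  1 15 14
inc:    1  1  1  2  3  3  2  2  4  5  3  1  5  5
dec:    5  5  2  3  4  4  3  2  3  3  2  1  2  1
Best peak at i=9 (value 16): inc=5, dec=3, length 5+3−1 = 7.

7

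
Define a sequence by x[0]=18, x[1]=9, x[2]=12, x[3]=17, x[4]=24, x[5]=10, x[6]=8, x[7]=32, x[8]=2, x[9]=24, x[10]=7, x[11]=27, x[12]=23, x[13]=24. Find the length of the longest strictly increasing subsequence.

5

Track the smallest tail for each achievable length (strict):
18 → extends → [18]
9 → replaces 18 → [9]
12 → extends → [9, 12]
17 → extends → [9, 12, 17]
24 → extends → [9, 12, 17, 24]
10 → replaces 12 → [9, 10, 17, 24]
8 → replaces 9 → [8, 10, 17, 24]
32 → extends → [8, 10, 17, 24, 32]
2 → replaces 8 → [2, 10, 17, 24, 32]
24 → already a tail → [2, 10, 17, 24, 32]
7 → replaces 10 → [2, 7, 17, 24, 32]
27 → replaces 32 → [2, 7, 17, 24, 27]
23 → replaces 24 → [2, 7, 17, 23, 27]
24 → replaces 27 → [2, 7, 17, 23, 24]
Five tails, so the longest strictly increasing subsequence has length 5 (e.g. 9, 12, 17, 24, 32).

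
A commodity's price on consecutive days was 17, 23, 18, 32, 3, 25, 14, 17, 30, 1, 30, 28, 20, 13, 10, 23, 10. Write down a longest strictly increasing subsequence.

3, 14, 17, 20, 23

Patience tails give the LIS length; then backtrack through the dp parents:
17 → extends → [17]
23 → extends → [17, 23]
18 → replaces 23 → [17, 18]
32 → extends → [17, 18, 32]
3 → replaces 17 → [3, 18, 32]
25 → replaces 32 → [3, 18, 25]
14 → replaces 18 → [3, 14, 25]
17 → replaces 25 → [3, 14, 17]
30 → extends → [3, 14, 17, 30]
1 → replaces 3 → [1, 14, 17, 30]
30 → already a tail → [1, 14, 17, 30]
28 → replaces 30 → [1, 14, 17, 28]
20 → replaces 28 → [1, 14, 17, 20]
13 → replaces 14 → [1, 13, 17, 20]
10 → replaces 13 → [1, 10, 17, 20]
23 → extends → [1, 10, 17, 20, 23]
10 → already a tail → [1, 10, 17, 20, 23]
Length 5; one witness is 3, 14, 17, 20, 23.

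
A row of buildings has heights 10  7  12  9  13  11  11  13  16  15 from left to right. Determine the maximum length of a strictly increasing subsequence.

5

Track the smallest tail for each achievable length (strict):
10 → extends → [10]
7 → replaces 10 → [7]
12 → extends → [7, 12]
9 → replaces 12 → [7, 9]
13 → extends → [7, 9, 13]
11 → replaces 13 → [7, 9, 11]
11 → already a tail → [7, 9, 11]
13 → extends → [7, 9, 11, 13]
16 → extends → [7, 9, 11, 13, 16]
15 → replaces 16 → [7, 9, 11, 13, 15]
Five tails, so the longest strictly increasing subsequence has length 5 (e.g. 7, 9, 11, 13, 16).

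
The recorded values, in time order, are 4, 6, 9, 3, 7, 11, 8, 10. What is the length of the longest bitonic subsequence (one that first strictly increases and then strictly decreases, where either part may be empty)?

inc[i] = longest strictly increasing subsequence ending at i; dec[i] = longest strictly decreasing subsequence starting at i:
i:      1  2  3  4  5  6  7  8
a[i]:   4  6  9  3  7 11  8 10
inc:    1  2  3  1  3  4  4  5
dec:    2  2  2  1  1  2  1  1
Best peak at i=6 (value 11): inc=4, dec=2, length 4+2−1 = 5.

5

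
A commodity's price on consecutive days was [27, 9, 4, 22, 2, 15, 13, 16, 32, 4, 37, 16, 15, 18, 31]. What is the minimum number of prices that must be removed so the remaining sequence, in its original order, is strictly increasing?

Fewest deletions = n − (longest strictly increasing subsequence).
i:      1  2  3  4  5  6  7  8  9 10 11 12 13 14 15
a[i]:  27  9  4 22  2 15 13 16 32  4 37 16 15 18 31
dp:     1  1  1  2  1  2  2  3  4  2  5  3  3  4  5
max dp = 5, so deletions = 15 − 5 = 10.

10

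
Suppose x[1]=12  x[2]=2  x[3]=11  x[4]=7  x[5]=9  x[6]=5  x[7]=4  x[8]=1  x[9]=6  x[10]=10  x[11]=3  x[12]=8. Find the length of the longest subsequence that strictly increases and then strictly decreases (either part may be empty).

inc[i] = longest strictly increasing subsequence ending at i; dec[i] = longest strictly decreasing subsequence starting at i:
i:      1  2  3  4  5  6  7  8  9 10 11 12
x[i]:  12  2 11  7  9  5  4  1  6 10  3  8
inc:    1  1  2  2  3  2  2  1  3  4  2  4
dec:    6  2  5  4  4  3  2  1  2  2  1  1
Best peak at i=1 (value 12): inc=1, dec=6, length 1+6−1 = 6.

6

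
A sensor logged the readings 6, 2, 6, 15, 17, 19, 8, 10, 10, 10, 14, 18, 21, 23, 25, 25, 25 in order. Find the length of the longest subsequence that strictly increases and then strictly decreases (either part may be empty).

9

inc[i] = longest strictly increasing subsequence ending at i; dec[i] = longest strictly decreasing subsequence starting at i:
i:      1  2  3  4  5  6  7  8  9 10 11 12 13 14 15 16 17
a[i]:   6  2  6 15 17 19  8 10 10 10 14 18 21 23 25 25 25
inc:    1  1  2  3  4  5  3  4  4  4  5  6  7  8  9  9  9
dec:    2  1  1  2  2  2  1  1  1  1  1  1  1  1  1  1  1
Best peak at i=15 (value 25): inc=9, dec=1, length 9+1−1 = 9.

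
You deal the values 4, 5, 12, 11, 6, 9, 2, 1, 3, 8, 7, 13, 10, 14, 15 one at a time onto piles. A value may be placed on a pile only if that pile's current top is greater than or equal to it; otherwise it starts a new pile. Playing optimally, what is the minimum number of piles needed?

The minimum number of non-increasing subsequences covering a sequence equals the length of its longest strictly increasing subsequence.
LIS length is 7 (e.g. 4, 5, 6, 9, 13, 14, 15), so 7 piles are needed.

7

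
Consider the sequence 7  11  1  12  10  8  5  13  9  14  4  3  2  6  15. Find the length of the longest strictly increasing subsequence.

Let dp[i] be the length of the longest such subsequence ending at index i:
i:      1  2  3  4  5  6  7  8  9 10 11 12 13 14 15
a[i]:   7 11  1 12 10  8  5 13  9 14  4  3  2  6 15
dp:     1  2  1  3  2  2  2  4  3  5  2  2  2  3  6
Maximum dp value is 6.

6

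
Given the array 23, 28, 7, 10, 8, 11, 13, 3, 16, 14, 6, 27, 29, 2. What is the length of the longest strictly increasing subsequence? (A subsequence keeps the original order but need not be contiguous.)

7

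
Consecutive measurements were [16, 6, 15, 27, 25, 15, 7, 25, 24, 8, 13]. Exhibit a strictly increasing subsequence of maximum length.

Patience tails give the LIS length; then backtrack through the dp parents:
16 → extends → [16]
6 → replaces 16 → [6]
15 → extends → [6, 15]
27 → extends → [6, 15, 27]
25 → replaces 27 → [6, 15, 25]
15 → already a tail → [6, 15, 25]
7 → replaces 15 → [6, 7, 25]
25 → already a tail → [6, 7, 25]
24 → replaces 25 → [6, 7, 24]
8 → replaces 24 → [6, 7, 8]
13 → extends → [6, 7, 8, 13]
Length 4; one witness is 6, 7, 8, 13.

6, 7, 8, 13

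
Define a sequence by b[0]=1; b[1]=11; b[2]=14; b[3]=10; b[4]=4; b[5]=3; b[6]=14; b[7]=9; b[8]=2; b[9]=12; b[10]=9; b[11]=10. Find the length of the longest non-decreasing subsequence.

5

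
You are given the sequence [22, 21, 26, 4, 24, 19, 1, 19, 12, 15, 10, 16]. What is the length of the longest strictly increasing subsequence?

4

Track the smallest tail for each achievable length (strict):
22 → extends → [22]
21 → replaces 22 → [21]
26 → extends → [21, 26]
4 → replaces 21 → [4, 26]
24 → replaces 26 → [4, 24]
19 → replaces 24 → [4, 19]
1 → replaces 4 → [1, 19]
19 → already a tail → [1, 19]
12 → replaces 19 → [1, 12]
15 → extends → [1, 12, 15]
10 → replaces 12 → [1, 10, 15]
16 → extends → [1, 10, 15, 16]
Four tails, so the longest strictly increasing subsequence has length 4 (e.g. 4, 12, 15, 16).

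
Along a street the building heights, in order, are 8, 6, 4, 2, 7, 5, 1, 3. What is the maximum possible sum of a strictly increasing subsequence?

Let S[i] be the best sum of a strictly increasing subsequence ending at i:
i:      1  2  3  4  5  6  7  8
a[i]:   8  6  4  2  7  5  1  3
S:      8  6  4  2 13  9  1  5
Maximum is 13 (e.g. 6 + 7).

13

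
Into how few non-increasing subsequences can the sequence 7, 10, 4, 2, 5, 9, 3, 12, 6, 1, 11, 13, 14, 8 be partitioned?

6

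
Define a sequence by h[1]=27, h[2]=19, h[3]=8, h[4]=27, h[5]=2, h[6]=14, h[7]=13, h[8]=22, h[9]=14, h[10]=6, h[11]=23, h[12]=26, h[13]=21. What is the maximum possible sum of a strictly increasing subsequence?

93

Let S[i] be the best sum of a strictly increasing subsequence ending at i:
i:      1  2  3  4  5  6  7  8  9 10 11 12 13
h[i]:  27 19  8 27  2 14 13 22 14  6 23 26 21
S:     27 19  8 46  2 22 21 44 35  8 67 93 56
Maximum is 93 (e.g. 8 + 14 + 22 + 23 + 26).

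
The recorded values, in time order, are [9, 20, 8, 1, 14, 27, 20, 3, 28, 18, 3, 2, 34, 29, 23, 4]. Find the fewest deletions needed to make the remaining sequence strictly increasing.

Fewest deletions = n − (longest strictly increasing subsequence).
Patience tails:
9 → extends → [9]
20 → extends → [9, 20]
8 → replaces 9 → [8, 20]
1 → replaces 8 → [1, 20]
14 → replaces 20 → [1, 14]
27 → extends → [1, 14, 27]
20 → replaces 27 → [1, 14, 20]
3 → replaces 14 → [1, 3, 20]
28 → extends → [1, 3, 20, 28]
18 → replaces 20 → [1, 3, 18, 28]
3 → already a tail → [1, 3, 18, 28]
2 → replaces 3 → [1, 2, 18, 28]
34 → extends → [1, 2, 18, 28, 34]
29 → replaces 34 → [1, 2, 18, 28, 29]
23 → replaces 28 → [1, 2, 18, 23, 29]
4 → replaces 18 → [1, 2, 4, 23, 29]
Longest strictly increasing subsequence has length 5, so deletions = 16 − 5 = 11.

11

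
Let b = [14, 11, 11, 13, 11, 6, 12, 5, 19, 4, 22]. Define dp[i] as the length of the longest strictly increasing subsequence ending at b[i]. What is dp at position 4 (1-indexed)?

dp[i] = 1 + max{dp[j] : j<i, b[j]<b[i]} (or 1 if no such j):
i:      1  2  3  4  5  6  7  8  9 10 11
b[i]:  14 11 11 13 11  6 12  5 19  4 22
dp:     1  1  1  2  1  1  2  1  3  1  4
At index 4 the value is 2.

2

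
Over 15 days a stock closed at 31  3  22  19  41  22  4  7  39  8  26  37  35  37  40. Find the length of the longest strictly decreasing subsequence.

4

Negate each value so 'decreasing' becomes 'increasing', then run patience tails on the negated sequence:
-31 → extends → [-31]
-3 → extends → [-31, -3]
-22 → replaces -3 → [-31, -22]
-19 → extends → [-31, -22, -19]
-41 → replaces -31 → [-41, -22, -19]
-22 → already a tail → [-41, -22, -19]
-4 → extends → [-41, -22, -19, -4]
-7 → replaces -4 → [-41, -22, -19, -7]
-39 → replaces -22 → [-41, -39, -19, -7]
-8 → replaces -7 → [-41, -39, -19, -8]
-26 → replaces -19 → [-41, -39, -26, -8]
-37 → replaces -26 → [-41, -39, -37, -8]
-35 → replaces -8 → [-41, -39, -37, -35]
-37 → already a tail → [-41, -39, -37, -35]
-40 → replaces -39 → [-41, -40, -37, -35]
Four tails, so the longest strictly decreasing subsequence of the original has length 4.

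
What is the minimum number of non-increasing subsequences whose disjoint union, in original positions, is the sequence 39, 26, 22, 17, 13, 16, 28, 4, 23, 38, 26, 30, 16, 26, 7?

Place each on the leftmost legal pile:
39 → new pile 1 (tops now [39])
26 → pile 1 (tops now [26])
22 → pile 1 (tops now [22])
17 → pile 1 (tops now [17])
13 → pile 1 (tops now [13])
16 → new pile 2 (tops now [13, 16])
28 → new pile 3 (tops now [13, 16, 28])
4 → pile 1 (tops now [4, 16, 28])
23 → pile 3 (tops now [4, 16, 23])
38 → new pile 4 (tops now [4, 16, 23, 38])
26 → pile 4 (tops now [4, 16, 23, 26])
30 → new pile 5 (tops now [4, 16, 23, 26, 30])
16 → pile 2 (tops now [4, 16, 23, 26, 30])
26 → pile 4 (tops now [4, 16, 23, 26, 30])
7 → pile 2 (tops now [4, 7, 23, 26, 30])
Five piles.

5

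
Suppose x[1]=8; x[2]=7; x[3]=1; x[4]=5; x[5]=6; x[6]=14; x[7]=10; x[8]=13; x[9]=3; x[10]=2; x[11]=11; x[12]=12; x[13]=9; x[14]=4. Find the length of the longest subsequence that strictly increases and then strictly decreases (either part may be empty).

inc[i] = longest strictly increasing subsequence ending at i; dec[i] = longest strictly decreasing subsequence starting at i:
i:      1  2  3  4  5  6  7  8  9 10 11 12 13 14
x[i]:   8  7  1  5  6 14 10 13  3  2 11 12  9  4
inc:    1  1  1  2  3  4  4  5  2  2  5  6  4  3
dec:    5  4  1  3  3  5  3  4  2  1  3  3  2  1
Best peak at i=6 (value 14): inc=4, dec=5, length 4+5−1 = 8.

8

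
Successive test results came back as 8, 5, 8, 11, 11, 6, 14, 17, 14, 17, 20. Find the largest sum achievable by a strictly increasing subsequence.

Let S[i] be the best sum of a strictly increasing subsequence ending at i:
i:      1  2  3  4  5  6  7  8  9 10 11
a[i]:   8  5  8 11 11  6 14 17 14 17 20
S:      8  5 13 24 24 11 38 55 38 55 75
Maximum is 75 (e.g. 5 + 8 + 11 + 14 + 17 + 20).

75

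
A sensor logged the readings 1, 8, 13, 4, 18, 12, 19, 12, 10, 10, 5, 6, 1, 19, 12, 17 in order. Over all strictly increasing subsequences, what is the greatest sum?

Let S[i] be the best sum of a strictly increasing subsequence ending at i:
i:      1  2  3  4  5  6  7  8  9 10 11 12 13 14 15 16
a[i]:   1  8 13  4 18 12 19 12 10 10  5  6  1 19 12 17
S:      1  9 22  5 40 21 59 21 19 19 10 16  1 59 31 48
Maximum is 59 (e.g. 1 + 8 + 13 + 18 + 19).

59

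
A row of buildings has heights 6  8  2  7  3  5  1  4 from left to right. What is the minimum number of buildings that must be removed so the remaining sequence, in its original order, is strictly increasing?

Fewest deletions = n − (longest strictly increasing subsequence).
Patience tails:
6 → extends → [6]
8 → extends → [6, 8]
2 → replaces 6 → [2, 8]
7 → replaces 8 → [2, 7]
3 → replaces 7 → [2, 3]
5 → extends → [2, 3, 5]
1 → replaces 2 → [1, 3, 5]
4 → replaces 5 → [1, 3, 4]
Longest strictly increasing subsequence has length 3, so deletions = 8 − 3 = 5.

5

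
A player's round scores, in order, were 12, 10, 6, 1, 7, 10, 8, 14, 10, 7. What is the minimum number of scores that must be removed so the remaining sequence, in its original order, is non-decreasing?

6

Fewest deletions = n − (longest non-decreasing subsequence).
i:      1  2  3  4  5  6  7  8  9 10
a[i]:  12 10  6  1  7 10  8 14 10  7
dp:     1  1  1  1  2  3  3  4  4  3
max dp = 4, so deletions = 10 − 4 = 6.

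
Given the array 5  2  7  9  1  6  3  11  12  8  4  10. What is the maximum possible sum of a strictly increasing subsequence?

44

Let S[i] be the best sum of a strictly increasing subsequence ending at i:
i:      1  2  3  4  5  6  7  8  9 10 11 12
a[i]:   5  2  7  9  1  6  3 11 12  8  4 10
S:      5  2 12 21  1 11  5 32 44 20  9 31
Maximum is 44 (e.g. 5 + 7 + 9 + 11 + 12).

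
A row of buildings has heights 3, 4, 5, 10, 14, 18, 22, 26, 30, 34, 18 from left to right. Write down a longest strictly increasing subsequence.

3, 4, 5, 10, 14, 18, 22, 26, 30, 34

Patience tails give the LIS length; then backtrack through the dp parents:
3 → extends → [3]
4 → extends → [3, 4]
5 → extends → [3, 4, 5]
10 → extends → [3, 4, 5, 10]
14 → extends → [3, 4, 5, 10, 14]
18 → extends → [3, 4, 5, 10, 14, 18]
22 → extends → [3, 4, 5, 10, 14, 18, 22]
26 → extends → [3, 4, 5, 10, 14, 18, 22, 26]
30 → extends → [3, 4, 5, 10, 14, 18, 22, 26, 30]
34 → extends → [3, 4, 5, 10, 14, 18, 22, 26, 30, 34]
18 → already a tail → [3, 4, 5, 10, 14, 18, 22, 26, 30, 34]
Length 10; one witness is 3, 4, 5, 10, 14, 18, 22, 26, 30, 34.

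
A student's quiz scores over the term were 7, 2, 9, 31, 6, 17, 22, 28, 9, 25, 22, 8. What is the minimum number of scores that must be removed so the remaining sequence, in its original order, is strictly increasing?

Fewest deletions = n − (longest strictly increasing subsequence).
i:      1  2  3  4  5  6  7  8  9 10 11 12
a[i]:   7  2  9 31  6 17 22 28  9 25 22  8
dp:     1  1  2  3  2  3  4  5  3  5  4  3
max dp = 5, so deletions = 12 − 5 = 7.

7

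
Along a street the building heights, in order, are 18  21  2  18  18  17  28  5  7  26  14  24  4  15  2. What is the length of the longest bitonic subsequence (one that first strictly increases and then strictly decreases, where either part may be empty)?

inc[i] = longest strictly increasing subsequence ending at i; dec[i] = longest strictly decreasing subsequence starting at i:
i:      1  2  3  4  5  6  7  8  9 10 11 12 13 14 15
a[i]:  18 21  2 18 18 17 28  5  7 26 14 24  4 15  2
inc:    1  2  1  2  2  2  3  2  3  4  4  5  2  5  1
dec:    5  6  1  5  5  4  5  3  3  4  3  3  2  2  1
Best peak at i=2 (value 21): inc=2, dec=6, length 2+6−1 = 7.

7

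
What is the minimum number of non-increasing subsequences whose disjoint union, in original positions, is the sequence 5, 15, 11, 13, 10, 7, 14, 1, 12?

The minimum number of non-increasing subsequences covering a sequence equals the length of its longest strictly increasing subsequence.
LIS length is 4 (e.g. 5, 11, 13, 14), so 4 piles are needed.

4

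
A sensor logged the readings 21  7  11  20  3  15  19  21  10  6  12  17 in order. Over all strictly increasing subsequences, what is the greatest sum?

73

Let S[i] be the best sum of a strictly increasing subsequence ending at i:
i:      1  2  3  4  5  6  7  8  9 10 11 12
a[i]:  21  7 11 20  3 15 19 21 10  6 12 17
S:     21  7 18 38  3 33 52 73 17  9 30 50
Maximum is 73 (e.g. 7 + 11 + 15 + 19 + 21).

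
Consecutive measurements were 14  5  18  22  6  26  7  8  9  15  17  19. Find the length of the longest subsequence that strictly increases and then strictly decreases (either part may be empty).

8

inc[i] = longest strictly increasing subsequence ending at i; dec[i] = longest strictly decreasing subsequence starting at i:
i:      1  2  3  4  5  6  7  8  9 10 11 12
a[i]:  14  5 18 22  6 26  7  8  9 15 17 19
inc:    1  1  2  3  2  4  3  4  5  6  7  8
dec:    2  1  2  2  1  2  1  1  1  1  1  1
Best peak at i=12 (value 19): inc=8, dec=1, length 8+1−1 = 8.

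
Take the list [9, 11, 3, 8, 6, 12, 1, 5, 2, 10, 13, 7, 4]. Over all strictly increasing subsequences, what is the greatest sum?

45

Let S[i] be the best sum of a strictly increasing subsequence ending at i:
i:      1  2  3  4  5  6  7  8  9 10 11 12 13
a[i]:   9 11  3  8  6 12  1  5  2 10 13  7  4
S:      9 20  3 11  9 32  1  8  3 21 45 16  7
Maximum is 45 (e.g. 9 + 11 + 12 + 13).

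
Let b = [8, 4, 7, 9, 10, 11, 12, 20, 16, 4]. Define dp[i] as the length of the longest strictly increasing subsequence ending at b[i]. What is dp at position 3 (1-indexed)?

dp[i] = 1 + max{dp[j] : j<i, b[j]<b[i]} (or 1 if no such j):
i:      1  2  3  4  5  6  7  8  9 10
b[i]:   8  4  7  9 10 11 12 20 16  4
dp:     1  1  2  3  4  5  6  7  7  1
At index 3 the value is 2.

2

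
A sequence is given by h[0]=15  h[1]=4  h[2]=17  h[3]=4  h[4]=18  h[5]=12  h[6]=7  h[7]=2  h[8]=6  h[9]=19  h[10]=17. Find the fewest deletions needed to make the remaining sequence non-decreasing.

Fewest deletions = n − (longest non-decreasing subsequence).
Patience tails:
15 → extends → [15]
4 → replaces 15 → [4]
17 → extends → [4, 17]
4 → replaces 17 → [4, 4]
18 → extends → [4, 4, 18]
12 → replaces 18 → [4, 4, 12]
7 → replaces 12 → [4, 4, 7]
2 → replaces 4 → [2, 4, 7]
6 → replaces 7 → [2, 4, 6]
19 → extends → [2, 4, 6, 19]
17 → replaces 19 → [2, 4, 6, 17]
Longest non-decreasing subsequence has length 4, so deletions = 11 − 4 = 7.

7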